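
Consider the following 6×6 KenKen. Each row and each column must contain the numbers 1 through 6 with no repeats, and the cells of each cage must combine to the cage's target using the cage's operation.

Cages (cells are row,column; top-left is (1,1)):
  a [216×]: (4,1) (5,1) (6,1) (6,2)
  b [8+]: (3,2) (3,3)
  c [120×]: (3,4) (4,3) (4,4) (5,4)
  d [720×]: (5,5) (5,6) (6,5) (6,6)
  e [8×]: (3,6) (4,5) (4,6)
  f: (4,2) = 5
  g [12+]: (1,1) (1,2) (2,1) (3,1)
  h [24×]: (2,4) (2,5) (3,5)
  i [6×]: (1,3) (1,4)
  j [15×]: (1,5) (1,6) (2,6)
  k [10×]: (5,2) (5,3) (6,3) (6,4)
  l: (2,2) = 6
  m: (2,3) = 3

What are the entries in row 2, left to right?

5 6 3 4 2 1

Cage l is a single given cell, which forces (2,2) = 6.
M is a freebie, which forces (2,3) = 3.
F is a freebie, so (4,2) = 5.
6 is placed in column 2, so (6,2) = 3.
Column 2 already has 3, which forces (3,2) = 2.
The two cells of cage b must have sum 8, which forces (3,3) = 6.
Row 3 already has 6, leaving (3,5) = 3.
Column 2 now contains 2, so (5,2) = 1.
Column 2 now contains 1, leaving (1,2) = 4.
The 3 cells of cage j must have product 15, which forces (1,6) = 3.
Cage i needs two cells with product 6, so (1,3) = 1.
3 is placed in row 1, which forces (1,4) = 6.
Row 1 already has 1, so (1,5) = 5.
Row 1 now contains 5, so (1,1) = 2.
The 3 cells of cage j must have product 15; hence (2,6) = 1.
Column 6 now contains 1, which forces (3,6) = 4.
Column 6 now contains 4, so (4,6) = 2.
Cage k has product 10, leaving (6,4) = 1.
Row 2 already has 1, leaving (2,1) = 5.
Cage g has sum 12, so (3,1) = 1.
Row 3 now contains 4, which forces (3,4) = 5.
Row 4 already has 2, leaving (4,3) = 4.
Cage c needs product 120, which forces (4,4) = 3.
Cage e has product 8, so (4,5) = 1.
The 4 cells of cage c must have product 120; hence (5,4) = 2.
Column 4 now contains 2, leaving (2,4) = 4.
The 3 cells of cage h must have product 24; hence (2,5) = 2.
3 is placed in row 4, leaving (4,1) = 6.
The 4 cells of cage a must have product 216; hence (5,1) = 3.
Row 5 already has 2, which forces (5,3) = 5.
Row 5 now contains 5, so (5,6) = 6.
Cage a needs product 216; hence (6,1) = 4.
The 4 cells of cage k must have product 10; hence (6,3) = 2.
Row 6 already has 4, which forces (6,5) = 6.
Column 6 now contains 6; hence (6,6) = 5.
Row 5 now contains 6, leaving (5,5) = 4.
Filled in: 2 4 1 6 5 3 / 5 6 3 4 2 1 / 1 2 6 5 3 4 / 6 5 4 3 1 2 / 3 1 5 2 4 6 / 4 3 2 1 6 5.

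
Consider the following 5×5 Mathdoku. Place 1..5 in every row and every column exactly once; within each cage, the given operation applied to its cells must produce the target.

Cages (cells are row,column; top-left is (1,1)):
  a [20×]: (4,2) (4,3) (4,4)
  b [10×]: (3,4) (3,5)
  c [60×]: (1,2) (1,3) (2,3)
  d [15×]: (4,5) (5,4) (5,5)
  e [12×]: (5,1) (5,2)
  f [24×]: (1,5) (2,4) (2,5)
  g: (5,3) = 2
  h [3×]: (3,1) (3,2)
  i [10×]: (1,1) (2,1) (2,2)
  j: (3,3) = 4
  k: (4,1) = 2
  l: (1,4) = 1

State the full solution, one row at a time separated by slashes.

5 4 3 1 2 / 1 2 5 3 4 / 3 1 4 2 5 / 2 5 1 4 3 / 4 3 2 5 1

Cage l is given, which forces (1,4) = 1.
Cage j is a single given cell; hence (3,3) = 4.
Cage k is a single given cell, which forces (4,1) = 2.
G is a freebie, so (5,3) = 2.
Column 1 already has 2, leaving (1,1) = 5.
The 3 cells of cage c must have product 60, leaving (1,2) = 4.
Row 1 now contains 5, which forces (1,3) = 3.
Row 1 already has 3, which forces (1,5) = 2.
Cage i has product 10; hence (2,1) = 1.
Cage i needs product 10; hence (2,2) = 2.
Column 3 already has 3, so (2,3) = 5.
Column 1 now contains 1; hence (3,1) = 3.
3 is placed in row 3, which forces (3,2) = 1.
2 is placed in column 5, so (3,5) = 5.
Column 2 now contains 1, which forces (4,2) = 5.
Column 3 already has 5, which forces (4,3) = 1.
5 is placed in row 4, which forces (4,4) = 4.
Row 4 already has 1, so (4,5) = 3.
Column 1 now contains 3, which forces (5,1) = 4.
4 is placed in column 2; hence (5,2) = 3.
Row 5 now contains 3, leaving (5,4) = 5.
Column 5 now contains 3; hence (5,5) = 1.
Column 4 now contains 4; hence (2,4) = 3.
Column 5 now contains 3, which forces (2,5) = 4.
Row 3 already has 5, which forces (3,4) = 2.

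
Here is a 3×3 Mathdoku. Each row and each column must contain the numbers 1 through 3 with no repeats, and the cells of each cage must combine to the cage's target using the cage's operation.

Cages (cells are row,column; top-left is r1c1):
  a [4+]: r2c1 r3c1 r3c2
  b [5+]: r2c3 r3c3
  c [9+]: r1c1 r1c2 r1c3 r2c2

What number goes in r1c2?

2

Cage a needs sum 4, so r2c1 = 1.
The 4 cells of cage c must have sum 9; hence r2c2 = 3.
3 is placed in row 2, so r2c3 = 2.
Cage a has sum 4, which forces r3c1 = 2.
Cage a has sum 4; hence r3c2 = 1.
2 is placed in column 3; hence r3c3 = 3.
Column 1 already has 2, which forces r1c1 = 3.
1 is placed in column 2; hence r1c2 = 2.
Column 3 now contains 3; hence r1c3 = 1.
Completed grid: 3 2 1 / 1 3 2 / 2 1 3.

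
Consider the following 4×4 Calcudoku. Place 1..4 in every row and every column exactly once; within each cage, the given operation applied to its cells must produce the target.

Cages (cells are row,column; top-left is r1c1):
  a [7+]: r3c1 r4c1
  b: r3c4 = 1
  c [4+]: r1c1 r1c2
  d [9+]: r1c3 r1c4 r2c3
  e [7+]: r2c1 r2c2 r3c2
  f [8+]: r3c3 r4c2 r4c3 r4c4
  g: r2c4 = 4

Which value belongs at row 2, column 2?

G is a freebie, leaving r2c4 = 4.
B is a freebie, so r3c4 = 1.
Cage d has sum 9; hence r1c3 = 4.
Row 3 already has 1, which forces r3c3 = 2.
The 3 cells of cage d must have sum 9, so r1c4 = 2.
Column 3 already has 2; hence r2c3 = 3.
3 is placed in column 3; hence r4c3 = 1.
2 is placed in column 4, which forces r4c4 = 3.
Cage a's pair has sum 7; hence r3c1 = 3.
Cage e needs sum 7, which forces r3c2 = 4.
Row 4 now contains 3, so r4c1 = 4.
Row 4 now contains 3; hence r4c2 = 2.
3 is placed in column 1, so r1c1 = 1.
Cage c needs two cells with sum 4, which forces r1c2 = 3.
Cage e has sum 7; hence r2c1 = 2.
Column 2 already has 2, which forces r2c2 = 1.
The full grid is 1 3 4 2 / 2 1 3 4 / 3 4 2 1 / 4 2 1 3.

1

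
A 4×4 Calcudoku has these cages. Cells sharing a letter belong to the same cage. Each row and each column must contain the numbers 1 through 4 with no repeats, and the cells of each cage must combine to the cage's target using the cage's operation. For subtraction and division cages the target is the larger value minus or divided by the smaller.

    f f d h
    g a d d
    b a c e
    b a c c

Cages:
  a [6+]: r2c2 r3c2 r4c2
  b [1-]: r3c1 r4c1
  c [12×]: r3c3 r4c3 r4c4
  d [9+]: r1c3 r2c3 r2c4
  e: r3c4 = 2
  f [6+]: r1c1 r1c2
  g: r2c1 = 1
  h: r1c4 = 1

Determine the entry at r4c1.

4

Cage h is given, which forces r1c4 = 1.
G is a freebie, which forces r2c1 = 1.
E is a freebie; hence r3c4 = 2.
In row 1, 3 can only go at r1c3, so r1c3 = 3.
Cage d has sum 9, so r2c3 = 2.
Cage d has sum 9, leaving r2c4 = 4.
Cage c has product 12; hence r4c4 = 3.
2 is placed in row 2, which forces r2c2 = 3.
Cage b's pair has difference 1; hence r3c1 = 3.
Cage a has sum 6; hence r3c2 = 1.
1 is placed in row 3; hence r3c3 = 4.
Cage a has sum 6; hence r4c2 = 2.
Column 3 now contains 4, which forces r4c3 = 1.
Cage f needs two cells with sum 6, which forces r1c1 = 2.
2 is placed in column 2, leaving r1c2 = 4.
Row 4 already has 2; hence r4c1 = 4.
Completed grid: 2 4 3 1 / 1 3 2 4 / 3 1 4 2 / 4 2 1 3.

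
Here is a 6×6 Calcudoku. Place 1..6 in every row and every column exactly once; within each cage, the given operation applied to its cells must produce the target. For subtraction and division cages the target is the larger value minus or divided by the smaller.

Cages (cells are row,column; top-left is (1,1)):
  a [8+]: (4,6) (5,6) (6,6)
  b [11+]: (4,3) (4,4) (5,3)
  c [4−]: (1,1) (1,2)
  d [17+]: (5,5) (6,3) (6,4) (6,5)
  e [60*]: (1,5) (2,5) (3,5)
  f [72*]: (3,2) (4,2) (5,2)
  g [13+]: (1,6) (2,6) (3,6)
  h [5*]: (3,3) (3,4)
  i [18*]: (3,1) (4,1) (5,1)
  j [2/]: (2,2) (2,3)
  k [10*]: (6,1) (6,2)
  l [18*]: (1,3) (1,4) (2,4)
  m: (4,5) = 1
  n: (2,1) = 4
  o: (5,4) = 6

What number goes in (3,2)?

Cage n is a single given cell, so (2,1) = 4.
Cage m is given, so (4,5) = 1.
Cage o is given, which forces (5,4) = 6.
Cage i needs product 18, leaving (5,1) = 1.
The 4 cells of cage d must have sum 17, leaving (5,5) = 4.
Row 5 already has 4, leaving (5,2) = 3.
Cage a needs sum 8, which forces (6,6) = 1.
In row 1, 4 can only go at (1,6), so (1,6) = 4.
Row 2 needs a 5, and only (2,5) is open for it.
Row 1 needs a 5, and only (1,1) is open for it.
The two cells of cage c must have difference 4, leaving (1,2) = 1.
5 is placed in column 1, leaving (6,1) = 2.
The two cells of cage k must have product 10, leaving (6,2) = 5.
Row 2 needs a 2, and only (2,2) is open for it.
The two cells of cage j must have quotient 2, leaving (2,3) = 1.
Row 2 already has 1, leaving (2,4) = 3.
Row 2 now contains 3, so (2,6) = 6.
Column 3 now contains 1, leaving (3,3) = 5.
Row 3 already has 5, which forces (3,4) = 1.
Column 6 now contains 6, which forces (3,6) = 3.
5 is placed in column 3, so (5,3) = 2.
Row 5 already has 2, leaving (5,6) = 5.
3 is placed in column 4, leaving (6,4) = 4.
Cage l has product 18; hence (1,3) = 3.
3 is placed in column 4, so (1,4) = 2.
2 is placed in row 1, which forces (1,5) = 6.
Row 3 already has 3, which forces (3,1) = 6.
6 is placed in row 3, leaving (3,2) = 4.
Column 5 now contains 6; hence (3,5) = 2.
Cage i needs product 18, leaving (4,1) = 3.
Column 2 now contains 4, so (4,2) = 6.
The 3 cells of cage b must have sum 11, so (4,3) = 4.
Cage b has sum 11, so (4,4) = 5.
Column 6 already has 5, so (4,6) = 2.
Column 3 already has 3, leaving (6,3) = 6.
Column 5 now contains 6, which forces (6,5) = 3.
Filled in: 5 1 3 2 6 4 / 4 2 1 3 5 6 / 6 4 5 1 2 3 / 3 6 4 5 1 2 / 1 3 2 6 4 5 / 2 5 6 4 3 1.

4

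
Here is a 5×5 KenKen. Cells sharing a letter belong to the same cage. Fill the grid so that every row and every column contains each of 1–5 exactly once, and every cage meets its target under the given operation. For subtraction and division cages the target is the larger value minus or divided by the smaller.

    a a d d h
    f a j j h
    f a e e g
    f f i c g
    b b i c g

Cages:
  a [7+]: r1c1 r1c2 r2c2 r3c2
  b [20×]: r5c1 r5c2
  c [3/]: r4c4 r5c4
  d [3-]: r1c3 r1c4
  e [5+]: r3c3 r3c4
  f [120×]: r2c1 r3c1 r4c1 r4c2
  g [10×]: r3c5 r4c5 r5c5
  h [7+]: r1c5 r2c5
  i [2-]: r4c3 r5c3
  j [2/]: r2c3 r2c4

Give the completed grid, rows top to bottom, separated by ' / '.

1 3 2 5 4 / 5 1 4 2 3 / 3 2 1 4 5 / 2 4 5 3 1 / 4 5 3 1 2

The 4 cells of cage a must have sum 7, so r1c1 = 1.
Row 1 needs a 4, and only r1c5 is open for it.
The two cells of cage h must have sum 7, so r2c5 = 3.
The only place for 3 in row 1 is r1c2.
The only place for 5 in row 2 is r2c1.
Column 1 now contains 5, which forces r5c1 = 4.
Cage b's pair has product 20, so r5c2 = 5.
Cage f has product 120, which forces r4c2 = 4.
The only place for 5 in row 3 is r3c5.
Row 4 needs a 5, and only r4c3 is open for it.
Column 3 already has 5; hence r1c3 = 2.
The two cells of cage d must have difference 3; hence r1c4 = 5.
Cage i needs two cells with difference 2, so r5c3 = 3.
3 is placed in row 5; hence r5c4 = 1.
Row 5 already has 1, so r5c5 = 2.
Cage j's pair has quotient 2, so r2c4 = 2.
The two cells of cage e must have sum 5, so r3c3 = 1.
Cage e needs two cells with sum 5, leaving r3c4 = 4.
Column 4 already has 1, so r4c4 = 3.
Column 5 now contains 2, which forces r4c5 = 1.
2 is placed in row 2; hence r2c2 = 1.
Column 3 now contains 1, which forces r2c3 = 4.
Cage f needs product 120; hence r3c1 = 3.
Row 3 now contains 1, leaving r3c2 = 2.
Row 4 already has 3, so r4c1 = 2.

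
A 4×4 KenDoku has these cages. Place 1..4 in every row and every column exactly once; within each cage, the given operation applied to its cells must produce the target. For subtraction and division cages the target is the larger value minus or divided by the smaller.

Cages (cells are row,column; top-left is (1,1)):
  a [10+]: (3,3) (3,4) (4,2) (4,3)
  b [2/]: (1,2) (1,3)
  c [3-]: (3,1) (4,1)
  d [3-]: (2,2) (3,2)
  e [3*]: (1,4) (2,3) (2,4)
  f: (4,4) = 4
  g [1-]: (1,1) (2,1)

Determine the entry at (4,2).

Cage e needs product 3, which forces (1,4) = 1.
The 3 cells of cage e must have product 3; hence (2,3) = 1.
The 3 cells of cage e must have product 3, leaving (2,4) = 3.
Cage f is given, which forces (4,4) = 4.
The two cells of cage g must have difference 1; hence (1,1) = 3.
Row 2 now contains 1, leaving (2,2) = 4.
The two cells of cage c must have difference 3, which forces (3,1) = 4.
Cage d needs two cells with difference 3, leaving (3,2) = 1.
Row 3 already has 4, leaving (3,3) = 3.
4 is placed in column 4, so (3,4) = 2.
Row 4 now contains 4; hence (4,1) = 1.
Column 2 now contains 1; hence (4,2) = 3.
Column 3 now contains 3, so (4,3) = 2.
4 is placed in column 2; hence (1,2) = 2.
2 is placed in column 3, so (1,3) = 4.
Row 2 now contains 4, so (2,1) = 2.
The full grid is 3 2 4 1 / 2 4 1 3 / 4 1 3 2 / 1 3 2 4.

3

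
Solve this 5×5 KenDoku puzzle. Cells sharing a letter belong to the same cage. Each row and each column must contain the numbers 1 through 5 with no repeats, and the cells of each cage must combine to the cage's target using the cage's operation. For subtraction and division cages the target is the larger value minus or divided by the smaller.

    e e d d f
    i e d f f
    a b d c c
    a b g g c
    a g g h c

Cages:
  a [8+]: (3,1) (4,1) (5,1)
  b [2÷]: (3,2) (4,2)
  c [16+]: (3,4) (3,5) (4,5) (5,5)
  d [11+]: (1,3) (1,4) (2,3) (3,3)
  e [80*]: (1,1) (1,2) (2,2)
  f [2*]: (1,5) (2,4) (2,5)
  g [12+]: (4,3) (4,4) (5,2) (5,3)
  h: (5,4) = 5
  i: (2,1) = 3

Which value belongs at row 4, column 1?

The 3 cells of cage e must have product 80, leaving (1,1) = 4.
Cage e has product 80, which forces (1,2) = 5.
Cage f has product 2, so (1,5) = 1.
I is a freebie, so (2,1) = 3.
Cage e has product 80; hence (2,2) = 4.
Cage f needs product 2, leaving (2,4) = 1.
Cage f has product 2, so (2,5) = 2.
Cage h is a single given cell, so (5,4) = 5.
Row 2 already has 2, so (2,3) = 5.
Cage d has sum 11, which forces (3,3) = 1.
5 is placed in column 4; hence (3,4) = 4.
Row 3 now contains 1, so (3,2) = 2.
The two cells of cage b must have quotient 2, leaving (4,2) = 1.
2 is placed in column 2, so (5,2) = 3.
3 is placed in row 5; hence (5,5) = 4.
Row 3 already has 2, leaving (3,1) = 5.
Row 3 now contains 5, which forces (3,5) = 3.
Cage a has sum 8, which forces (4,1) = 2.
Cage g has sum 12, which forces (4,3) = 4.
The 4 cells of cage g must have sum 12, so (4,4) = 3.
3 is placed in column 5; hence (4,5) = 5.
Cage a has sum 8, leaving (5,1) = 1.
4 is placed in row 5, leaving (5,3) = 2.
Column 3 already has 2, so (1,3) = 3.
Column 4 already has 3, leaving (1,4) = 2.
The full grid is 4 5 3 2 1 / 3 4 5 1 2 / 5 2 1 4 3 / 2 1 4 3 5 / 1 3 2 5 4.

2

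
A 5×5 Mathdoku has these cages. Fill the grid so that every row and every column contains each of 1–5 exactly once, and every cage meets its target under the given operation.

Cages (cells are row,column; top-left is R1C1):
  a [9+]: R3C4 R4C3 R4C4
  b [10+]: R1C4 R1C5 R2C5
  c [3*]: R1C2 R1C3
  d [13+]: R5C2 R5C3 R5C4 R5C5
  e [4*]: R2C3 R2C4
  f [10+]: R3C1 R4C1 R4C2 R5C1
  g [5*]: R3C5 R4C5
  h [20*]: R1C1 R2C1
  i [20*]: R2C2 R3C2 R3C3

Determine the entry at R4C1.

1

Row 2 needs a 3, and only R2C5 is open for it.
The only place for 2 in row 2 is R2C2.
The 3 cells of cage i must have product 20, so R3C2 = 5.
Cage i needs product 20; hence R3C3 = 2.
Row 3 now contains 5, so R3C5 = 1.
Column 5 already has 1, leaving R4C5 = 5.
Column 5 already has 5; hence R5C5 = 4.
Cage b needs sum 10, which forces R1C4 = 5.
Column 5 now contains 4; hence R1C5 = 2.
5 is placed in row 1, which forces R1C1 = 4.
The two cells of cage h must have product 20, leaving R2C1 = 5.
Column 1 now contains 4, so R3C1 = 3.
3 is placed in row 3, leaving R3C4 = 4.
Cage d has sum 13, so R5C3 = 5.
Cage e's pair has product 4, which forces R2C3 = 4.
Column 4 now contains 4; hence R2C4 = 1.
The 4 cells of cage f must have sum 10; hence R4C2 = 4.
4 is placed in column 3; hence R4C3 = 3.
Column 4 now contains 1; hence R4C4 = 2.
Column 4 now contains 1, so R5C4 = 3.
The two cells of cage c must have product 3; hence R1C2 = 3.
Column 3 now contains 3, so R1C3 = 1.
Row 4 now contains 2, so R4C1 = 1.
The 4 cells of cage f must have sum 10, leaving R5C1 = 2.
Row 5 now contains 3, which forces R5C2 = 1.
Completed grid: 4 3 1 5 2 / 5 2 4 1 3 / 3 5 2 4 1 / 1 4 3 2 5 / 2 1 5 3 4.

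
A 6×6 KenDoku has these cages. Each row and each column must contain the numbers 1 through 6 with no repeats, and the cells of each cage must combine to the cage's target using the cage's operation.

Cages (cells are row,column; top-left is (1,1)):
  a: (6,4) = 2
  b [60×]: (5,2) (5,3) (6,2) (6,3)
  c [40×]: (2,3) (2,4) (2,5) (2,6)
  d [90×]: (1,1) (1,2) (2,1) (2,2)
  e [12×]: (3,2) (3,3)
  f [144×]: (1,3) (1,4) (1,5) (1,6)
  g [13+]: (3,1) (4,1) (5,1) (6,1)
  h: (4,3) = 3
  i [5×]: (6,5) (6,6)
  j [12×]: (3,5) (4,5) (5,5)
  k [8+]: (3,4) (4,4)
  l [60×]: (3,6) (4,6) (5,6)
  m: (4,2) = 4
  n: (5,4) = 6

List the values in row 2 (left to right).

Cage m is given, which forces (4,2) = 4.
Cage h is a single given cell, which forces (4,3) = 3.
Cage n is a single given cell; hence (5,4) = 6.
Cage a is given; hence (6,4) = 2.
Cage k needs two cells with sum 8; hence (3,4) = 3.
Column 4 already has 2; hence (4,4) = 5.
Column 4 now contains 3; hence (1,4) = 4.
4 is placed in column 4, so (2,4) = 1.
In column 6, 1 can only go at (6,6), so (6,6) = 1.
Row 6 already has 1, leaving (6,5) = 5.
Cage b needs product 60; hence (6,2) = 3.
The 4 cells of cage b must have product 60, leaving (6,3) = 4.
4 is placed in row 6, leaving (6,1) = 6.
In row 2, 3 can only go at (2,1), so (2,1) = 3.
In row 2, 6 can only go at (2,2), so (2,2) = 6.
Column 2 now contains 6; hence (3,2) = 2.
Cage e's pair has product 12, leaving (3,3) = 6.
Row 3 already has 6, so (3,6) = 5.
5 is placed in column 6; hence (5,6) = 2.
6 is placed in column 3, leaving (1,3) = 2.
Cage c needs product 40, leaving (2,3) = 5.
Cage c has product 40, leaving (2,5) = 2.
Column 6 already has 2; hence (2,6) = 4.
Cage j needs product 12; hence (3,5) = 4.
The 4 cells of cage g must have sum 13, so (4,1) = 2.
The 3 cells of cage j must have product 12, so (4,5) = 1.
Column 6 already has 2, leaving (4,6) = 6.
Column 3 now contains 5, so (5,3) = 1.
The 3 cells of cage j must have product 12, leaving (5,5) = 3.
3 is placed in column 5, so (1,5) = 6.
Column 6 now contains 6, so (1,6) = 3.
4 is placed in row 3, which forces (3,1) = 1.
Row 5 now contains 1; hence (5,1) = 4.
Row 5 now contains 1, leaving (5,2) = 5.
Column 1 already has 1; hence (1,1) = 5.
5 is placed in column 2, which forces (1,2) = 1.
The full grid is 5 1 2 4 6 3 / 3 6 5 1 2 4 / 1 2 6 3 4 5 / 2 4 3 5 1 6 / 4 5 1 6 3 2 / 6 3 4 2 5 1.

3 6 5 1 2 4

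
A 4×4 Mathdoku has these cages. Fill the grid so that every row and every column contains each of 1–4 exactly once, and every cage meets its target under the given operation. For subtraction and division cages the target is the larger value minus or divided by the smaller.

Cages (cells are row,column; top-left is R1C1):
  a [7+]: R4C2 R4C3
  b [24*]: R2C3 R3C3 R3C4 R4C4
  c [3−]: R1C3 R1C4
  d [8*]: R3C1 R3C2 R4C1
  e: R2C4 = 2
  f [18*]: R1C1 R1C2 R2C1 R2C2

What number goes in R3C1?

Cage e is a single given cell, which forces R2C4 = 2.
The 4 cells of cage b must have product 24, leaving R3C3 = 2.
Cage d needs product 8; hence R4C1 = 2.
Column 1 already has 2, so R1C1 = 3.
Cage f has product 18, which forces R1C2 = 2.
Cage f needs product 18, which forces R2C1 = 1.
Cage f needs product 18, leaving R2C2 = 3.
3 is placed in row 2, which forces R2C3 = 4.
1 is placed in column 1, which forces R3C1 = 4.
4 is placed in row 3; hence R3C2 = 1.
Row 3 already has 1, which forces R3C4 = 3.
Column 2 now contains 3, which forces R4C2 = 4.
Column 3 now contains 4, so R4C3 = 3.
Row 4 now contains 4, leaving R4C4 = 1.
Column 3 now contains 4, which forces R1C3 = 1.
Column 4 now contains 1; hence R1C4 = 4.
Completed grid: 3 2 1 4 / 1 3 4 2 / 4 1 2 3 / 2 4 3 1.

4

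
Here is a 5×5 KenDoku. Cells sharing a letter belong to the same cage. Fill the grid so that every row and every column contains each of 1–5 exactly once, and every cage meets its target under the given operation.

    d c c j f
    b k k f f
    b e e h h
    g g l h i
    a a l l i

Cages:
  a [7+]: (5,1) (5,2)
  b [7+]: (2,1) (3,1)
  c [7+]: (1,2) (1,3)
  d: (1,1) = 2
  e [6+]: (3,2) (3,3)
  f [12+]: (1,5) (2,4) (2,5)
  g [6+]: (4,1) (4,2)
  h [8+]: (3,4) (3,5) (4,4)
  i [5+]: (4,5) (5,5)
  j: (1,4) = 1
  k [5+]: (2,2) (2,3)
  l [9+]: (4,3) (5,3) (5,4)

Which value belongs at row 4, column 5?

4

Cage d is a single given cell; hence (1,1) = 2.
Cage j is a single given cell; hence (1,4) = 1.
Row 1 needs a 5, and only (1,5) is open for it.
Row 2 needs a 5, and only (2,4) is open for it.
Cage f has sum 12, leaving (2,5) = 2.
Row 2 needs a 3, and only (2,1) is open for it.
Column 1 now contains 3; hence (3,1) = 4.
4 is placed in column 1, so (5,1) = 5.
Column 1 now contains 5; hence (4,1) = 1.
The two cells of cage g must have sum 6, which forces (4,2) = 5.
1 is placed in row 4, leaving (4,5) = 4.
Cage a needs two cells with sum 7, leaving (5,2) = 2.
4 is placed in column 5, which forces (5,5) = 1.
Column 2 already has 5; hence (3,2) = 1.
Cage e needs two cells with sum 6, so (3,3) = 5.
Cage h needs sum 8, so (3,4) = 2.
1 is placed in column 5, leaving (3,5) = 3.
Cage l needs sum 9; hence (4,3) = 2.
Row 4 now contains 4, leaving (4,4) = 3.
Column 4 now contains 3, which forces (5,4) = 4.
1 is placed in column 2; hence (2,2) = 4.
Cage k needs two cells with sum 5, which forces (2,3) = 1.
4 is placed in row 5, leaving (5,3) = 3.
Column 2 already has 4, leaving (1,2) = 3.
3 is placed in column 3; hence (1,3) = 4.
Filled in: 2 3 4 1 5 / 3 4 1 5 2 / 4 1 5 2 3 / 1 5 2 3 4 / 5 2 3 4 1.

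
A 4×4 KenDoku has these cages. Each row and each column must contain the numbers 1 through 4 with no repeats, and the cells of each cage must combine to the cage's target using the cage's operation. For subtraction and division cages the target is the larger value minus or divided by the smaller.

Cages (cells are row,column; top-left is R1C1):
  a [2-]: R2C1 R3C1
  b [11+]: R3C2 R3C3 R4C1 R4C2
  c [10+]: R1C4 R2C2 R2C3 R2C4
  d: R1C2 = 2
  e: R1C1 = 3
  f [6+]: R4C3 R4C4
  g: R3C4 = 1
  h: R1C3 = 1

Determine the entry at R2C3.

2

Cage e is a single given cell, leaving R1C1 = 3.
D is a freebie; hence R1C2 = 2.
H is a freebie, leaving R1C3 = 1.
1 is placed in row 1, which forces R1C4 = 4.
G is a freebie, leaving R3C4 = 1.
Column 4 already has 4, leaving R4C4 = 2.
The 4 cells of cage c must have sum 10, which forces R2C2 = 1.
Cage c needs sum 10, so R2C3 = 2.
2 is placed in column 4, leaving R2C4 = 3.
Cage b needs sum 11, which forces R3C2 = 4.
2 is placed in column 3; hence R3C3 = 3.
1 is placed in column 2; hence R4C2 = 3.
Row 4 now contains 2, which forces R4C3 = 4.
Row 2 now contains 2, which forces R2C1 = 4.
Row 3 now contains 4, leaving R3C1 = 2.
Row 4 already has 4, which forces R4C1 = 1.
The full grid is 3 2 1 4 / 4 1 2 3 / 2 4 3 1 / 1 3 4 2.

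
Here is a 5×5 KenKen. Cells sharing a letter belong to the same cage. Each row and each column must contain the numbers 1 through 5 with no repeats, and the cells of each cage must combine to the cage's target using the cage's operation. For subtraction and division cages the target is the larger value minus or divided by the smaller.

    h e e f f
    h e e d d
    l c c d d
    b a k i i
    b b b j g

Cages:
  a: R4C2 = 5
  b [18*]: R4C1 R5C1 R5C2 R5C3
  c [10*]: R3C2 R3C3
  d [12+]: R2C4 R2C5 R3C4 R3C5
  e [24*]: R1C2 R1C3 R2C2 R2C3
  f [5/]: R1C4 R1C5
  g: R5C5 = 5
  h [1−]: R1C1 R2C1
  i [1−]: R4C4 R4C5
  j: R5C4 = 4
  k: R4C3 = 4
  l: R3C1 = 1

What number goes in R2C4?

Cage l is given, leaving R3C1 = 1.
Cage b needs product 18; hence R4C1 = 3.
Cage a is given, which forces R4C2 = 5.
K is a freebie, which forces R4C3 = 4.
Column 1 already has 1, so R5C1 = 2.
Cage j is given, so R5C4 = 4.
Cage g is given, so R5C5 = 5.
Cage f needs two cells with quotient 5, leaving R1C4 = 5.
5 is placed in column 5, so R1C5 = 1.
5 is placed in column 2; hence R3C2 = 2.
The two cells of cage c must have product 10, which forces R3C3 = 5.
Row 3 already has 2, so R3C4 = 3.
Row 3 now contains 3, so R3C5 = 4.
Column 5 now contains 1, leaving R4C5 = 2.
Row 1 now contains 5, so R1C1 = 4.
Row 1 already has 4, which forces R1C2 = 3.
Row 1 now contains 3; hence R1C3 = 2.
The two cells of cage h must have difference 1; hence R2C1 = 5.
The 4 cells of cage d must have sum 12; hence R2C4 = 2.
Column 5 already has 2, leaving R2C5 = 3.
Row 4 now contains 2, which forces R4C4 = 1.
Column 2 already has 3, which forces R5C2 = 1.
Row 5 now contains 1, so R5C3 = 3.
Column 2 now contains 1, which forces R2C2 = 4.
Row 2 already has 3; hence R2C3 = 1.
Filled in: 4 3 2 5 1 / 5 4 1 2 3 / 1 2 5 3 4 / 3 5 4 1 2 / 2 1 3 4 5.

2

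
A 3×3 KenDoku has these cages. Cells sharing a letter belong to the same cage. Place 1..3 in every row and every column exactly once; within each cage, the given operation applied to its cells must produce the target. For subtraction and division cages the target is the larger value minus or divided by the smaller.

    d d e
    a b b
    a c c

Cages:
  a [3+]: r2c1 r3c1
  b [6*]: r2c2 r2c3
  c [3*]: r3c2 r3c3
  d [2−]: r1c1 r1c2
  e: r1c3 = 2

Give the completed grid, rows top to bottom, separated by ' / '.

Cage e is a single given cell, leaving r1c3 = 2.
Column 3 now contains 2, so r2c3 = 3.
Column 3 now contains 3, which forces r3c3 = 1.
Cage a's pair has sum 3; hence r2c1 = 1.
Row 2 already has 3; hence r2c2 = 2.
1 is placed in row 3; hence r3c1 = 2.
1 is placed in row 3; hence r3c2 = 3.
Column 1 now contains 1, so r1c1 = 3.
Column 2 already has 3, which forces r1c2 = 1.

3 1 2 / 1 2 3 / 2 3 1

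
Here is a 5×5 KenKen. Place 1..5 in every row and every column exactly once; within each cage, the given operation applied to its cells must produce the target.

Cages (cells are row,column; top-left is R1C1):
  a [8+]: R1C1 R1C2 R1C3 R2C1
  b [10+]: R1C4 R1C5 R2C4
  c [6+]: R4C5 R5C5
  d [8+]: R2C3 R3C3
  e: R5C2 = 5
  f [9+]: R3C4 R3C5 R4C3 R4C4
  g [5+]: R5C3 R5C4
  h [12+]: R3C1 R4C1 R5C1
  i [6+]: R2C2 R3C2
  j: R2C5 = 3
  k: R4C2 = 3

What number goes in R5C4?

4

Cage j is given, so R2C5 = 3.
Cage k is given; hence R4C2 = 3.
Cage e is given, so R5C2 = 5.
Row 2 now contains 3, leaving R2C3 = 5.
The two cells of cage d must have sum 8; hence R3C3 = 3.
The 3 cells of cage h must have sum 12; hence R5C1 = 3.
Cage a needs sum 8, leaving R2C1 = 1.
The only place for 3 in row 1 is R1C4.
The 3 cells of cage b must have sum 10, so R1C5 = 5.
The 3 cells of cage b must have sum 10, leaving R2C4 = 2.
Row 2 now contains 2, so R2C2 = 4.
The two cells of cage i must have sum 6, so R3C2 = 2.
2 is placed in row 3, so R3C5 = 1.
Column 2 already has 2, which forces R1C2 = 1.
The 4 cells of cage f must have sum 9, leaving R3C4 = 5.
Cage f has sum 9, leaving R4C3 = 2.
Cage f has sum 9, which forces R4C4 = 1.
Row 4 now contains 2, so R4C5 = 4.
Column 4 already has 1; hence R5C4 = 4.
4 is placed in column 5, so R5C5 = 2.
Cage a has sum 8, leaving R1C1 = 2.
2 is placed in column 3, so R1C3 = 4.
Row 3 now contains 5; hence R3C1 = 4.
Row 4 already has 4, so R4C1 = 5.
Row 5 already has 4; hence R5C3 = 1.
Filled in: 2 1 4 3 5 / 1 4 5 2 3 / 4 2 3 5 1 / 5 3 2 1 4 / 3 5 1 4 2.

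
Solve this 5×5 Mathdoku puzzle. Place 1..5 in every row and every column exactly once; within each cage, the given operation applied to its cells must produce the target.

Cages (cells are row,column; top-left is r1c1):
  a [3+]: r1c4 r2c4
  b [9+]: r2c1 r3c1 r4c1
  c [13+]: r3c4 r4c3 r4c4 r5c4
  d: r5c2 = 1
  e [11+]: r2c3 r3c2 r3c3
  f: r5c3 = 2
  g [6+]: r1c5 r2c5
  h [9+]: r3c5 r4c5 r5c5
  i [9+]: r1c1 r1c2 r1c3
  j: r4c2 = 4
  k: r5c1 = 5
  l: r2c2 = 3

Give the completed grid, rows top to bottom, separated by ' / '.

1 5 3 2 4 / 4 3 5 1 2 / 3 2 4 5 1 / 2 4 1 3 5 / 5 1 2 4 3

L is a freebie, which forces r2c2 = 3.
Cage j is given, which forces r4c2 = 4.
Cage k is a single given cell; hence r5c1 = 5.
Cage d is given, which forces r5c2 = 1.
F is a freebie, leaving r5c3 = 2.
Column 1 needs a 1, and only r1c1 is open for it.
The 3 cells of cage i must have sum 9, which forces r1c2 = 5.
Cage i needs sum 9; hence r1c3 = 3.
1 is placed in row 1, so r1c4 = 2.
Row 1 already has 2, so r1c5 = 4.
Cage a needs two cells with sum 3, so r2c4 = 1.
1 is placed in row 2, so r2c5 = 2.
5 is placed in column 2, so r3c2 = 2.
Column 5 now contains 4, so r5c5 = 3.
Row 2 already has 2; hence r2c1 = 4.
Row 2 now contains 4, which forces r2c3 = 5.
Cage b needs sum 9, leaving r3c1 = 3.
Column 3 now contains 5; hence r3c3 = 4.
Row 3 already has 3, so r3c4 = 5.
5 is placed in row 3, which forces r3c5 = 1.
Cage b has sum 9, so r4c1 = 2.
Cage c needs sum 13; hence r4c3 = 1.
Column 4 now contains 5, leaving r4c4 = 3.
Column 5 now contains 1, which forces r4c5 = 5.
3 is placed in row 5, so r5c4 = 4.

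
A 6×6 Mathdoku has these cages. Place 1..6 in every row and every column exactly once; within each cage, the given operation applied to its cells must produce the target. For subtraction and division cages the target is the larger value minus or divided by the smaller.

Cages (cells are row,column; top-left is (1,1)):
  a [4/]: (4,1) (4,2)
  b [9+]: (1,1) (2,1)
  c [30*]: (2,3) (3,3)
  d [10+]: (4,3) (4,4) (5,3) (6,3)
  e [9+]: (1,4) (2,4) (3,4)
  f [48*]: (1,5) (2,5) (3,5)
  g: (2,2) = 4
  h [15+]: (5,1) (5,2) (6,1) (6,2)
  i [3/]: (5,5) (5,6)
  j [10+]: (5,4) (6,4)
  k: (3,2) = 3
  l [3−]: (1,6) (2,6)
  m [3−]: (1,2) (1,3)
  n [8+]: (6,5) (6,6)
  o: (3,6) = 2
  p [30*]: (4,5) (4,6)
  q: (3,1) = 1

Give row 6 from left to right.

2 6 1 4 3 5

G is a freebie, leaving (2,2) = 4.
Q is a freebie; hence (3,1) = 1.
Cage k is given, so (3,2) = 3.
O is a freebie, which forces (3,6) = 2.
1 is placed in column 1, which forces (4,1) = 4.
Column 2 already has 4, so (4,2) = 1.
Row 1 needs a 1, and only (1,4) is open for it.
The only place for 1 in row 2 is (2,6).
Cage l needs two cells with difference 3; hence (1,6) = 4.
The 3 cells of cage f must have product 48, so (3,5) = 4.
In row 2, 5 can only go at (2,3), so (2,3) = 5.
5 is placed in column 3; hence (3,3) = 6.
Row 3 already has 6; hence (3,4) = 5.
Cage e has sum 9, so (2,4) = 3.
3 is placed in column 4, which forces (4,4) = 2.
The two cells of cage b must have sum 9, so (1,1) = 3.
Row 1 now contains 3; hence (1,3) = 2.
Row 1 now contains 2, which forces (1,5) = 6.
Row 2 now contains 3, which forces (2,1) = 6.
6 is placed in column 5, which forces (2,5) = 2.
Row 4 already has 2, which forces (4,3) = 3.
6 is placed in column 5, which forces (4,5) = 5.
Row 4 now contains 5, which forces (4,6) = 6.
2 is placed in column 5; hence (5,5) = 1.
Column 6 now contains 6, which forces (5,6) = 3.
5 is placed in column 5; hence (6,5) = 3.
Column 6 now contains 3, leaving (6,6) = 5.
Row 1 already has 6, so (1,2) = 5.
Cage h has sum 15, leaving (5,1) = 5.
Cage h has sum 15, so (5,2) = 2.
Row 5 already has 1, which forces (5,3) = 4.
Row 5 now contains 4; hence (5,4) = 6.
Row 6 now contains 5; hence (6,1) = 2.
Cage h has sum 15, leaving (6,2) = 6.
Cage d needs sum 10; hence (6,3) = 1.
Column 4 now contains 6, so (6,4) = 4.
Completed grid: 3 5 2 1 6 4 / 6 4 5 3 2 1 / 1 3 6 5 4 2 / 4 1 3 2 5 6 / 5 2 4 6 1 3 / 2 6 1 4 3 5.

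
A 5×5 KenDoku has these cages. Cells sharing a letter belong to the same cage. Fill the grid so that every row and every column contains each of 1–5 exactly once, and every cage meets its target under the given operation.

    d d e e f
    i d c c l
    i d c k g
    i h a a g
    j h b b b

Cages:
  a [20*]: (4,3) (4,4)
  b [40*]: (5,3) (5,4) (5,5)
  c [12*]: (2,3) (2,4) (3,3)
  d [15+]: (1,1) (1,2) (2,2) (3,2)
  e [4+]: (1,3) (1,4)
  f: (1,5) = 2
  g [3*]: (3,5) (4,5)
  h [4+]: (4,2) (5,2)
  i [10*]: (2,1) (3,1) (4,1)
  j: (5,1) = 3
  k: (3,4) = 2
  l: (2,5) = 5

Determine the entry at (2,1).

Cage f is given; hence (1,5) = 2.
L is a freebie, leaving (2,5) = 5.
K is a freebie, leaving (3,4) = 2.
Cage j is a single given cell; hence (5,1) = 3.
Row 5 already has 3; hence (5,2) = 1.
Column 5 already has 5, leaving (5,5) = 4.
Cage d has sum 15, leaving (2,2) = 2.
Column 2 now contains 1, which forces (4,2) = 3.
Row 4 now contains 3, so (4,5) = 1.
The 3 cells of cage b must have product 40, leaving (5,3) = 2.
Row 5 now contains 4; hence (5,4) = 5.
Cage d has sum 15, which forces (1,1) = 4.
3 is placed in column 2, leaving (1,2) = 5.
2 is placed in row 2, so (2,1) = 1.
Cage i needs product 10; hence (3,1) = 5.
The 4 cells of cage d must have sum 15; hence (3,2) = 4.
Column 5 already has 1; hence (3,5) = 3.
Cage i has product 10, which forces (4,1) = 2.
Cage a needs two cells with product 20, which forces (4,3) = 5.
Column 4 already has 5, leaving (4,4) = 4.
Cage c needs product 12, which forces (2,3) = 4.
4 is placed in column 4, so (2,4) = 3.
Row 3 now contains 3, so (3,3) = 1.
1 is placed in column 3, so (1,3) = 3.
Column 4 now contains 3, leaving (1,4) = 1.
Completed grid: 4 5 3 1 2 / 1 2 4 3 5 / 5 4 1 2 3 / 2 3 5 4 1 / 3 1 2 5 4.

1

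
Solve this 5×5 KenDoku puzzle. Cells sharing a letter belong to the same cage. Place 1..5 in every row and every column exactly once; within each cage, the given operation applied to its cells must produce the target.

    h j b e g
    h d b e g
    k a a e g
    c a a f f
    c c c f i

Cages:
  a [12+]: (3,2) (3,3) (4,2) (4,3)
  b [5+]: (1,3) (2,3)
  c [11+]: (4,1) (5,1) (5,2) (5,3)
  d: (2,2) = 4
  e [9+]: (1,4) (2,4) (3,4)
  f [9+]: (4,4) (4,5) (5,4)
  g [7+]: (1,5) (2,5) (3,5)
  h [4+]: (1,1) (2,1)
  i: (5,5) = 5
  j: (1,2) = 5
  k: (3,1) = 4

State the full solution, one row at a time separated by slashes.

3 5 2 1 4 / 1 4 3 5 2 / 4 2 5 3 1 / 5 1 4 2 3 / 2 3 1 4 5

J is a freebie, leaving (1,2) = 5.
Cage d is given, which forces (2,2) = 4.
K is a freebie; hence (3,1) = 4.
I is a freebie, which forces (5,5) = 5.
Cage g needs sum 7, so (1,5) = 4.
Row 1 needs a 2, and only (1,3) is open for it.
Column 3 already has 2, which forces (2,3) = 3.
Column 3 already has 3; hence (3,3) = 5.
5 is placed in column 3, which forces (4,3) = 4.
Column 3 now contains 4, leaving (5,3) = 1.
The two cells of cage h must have sum 4, which forces (1,1) = 3.
Row 1 already has 3; hence (1,4) = 1.
Row 2 already has 3, leaving (2,1) = 1.
Cage e has sum 9, leaving (2,4) = 5.
Row 2 already has 1, which forces (2,5) = 2.
Column 4 now contains 1, which forces (3,4) = 3.
Column 5 now contains 2; hence (3,5) = 1.
Cage c needs sum 11, leaving (4,1) = 5.
Column 4 now contains 3, which forces (4,4) = 2.
Column 5 now contains 1, which forces (4,5) = 3.
Column 1 now contains 3, leaving (5,1) = 2.
Row 5 already has 2, so (5,2) = 3.
2 is placed in column 4, which forces (5,4) = 4.
Row 3 already has 1, which forces (3,2) = 2.
Row 4 already has 2, which forces (4,2) = 1.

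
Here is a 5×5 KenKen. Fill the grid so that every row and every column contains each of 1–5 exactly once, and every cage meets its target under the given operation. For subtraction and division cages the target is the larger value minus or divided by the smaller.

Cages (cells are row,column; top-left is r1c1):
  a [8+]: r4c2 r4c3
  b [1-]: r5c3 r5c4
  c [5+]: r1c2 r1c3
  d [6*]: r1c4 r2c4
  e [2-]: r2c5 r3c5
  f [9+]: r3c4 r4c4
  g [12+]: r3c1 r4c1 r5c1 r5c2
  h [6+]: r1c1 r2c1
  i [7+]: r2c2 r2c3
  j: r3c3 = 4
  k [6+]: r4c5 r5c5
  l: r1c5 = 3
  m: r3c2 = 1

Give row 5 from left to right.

4 3 2 1 5

L is a freebie, so r1c5 = 3.
Cage m is given, leaving r3c2 = 1.
Cage j is a single given cell, leaving r3c3 = 4.
Row 3 already has 4, leaving r3c4 = 5.
5 is placed in row 3, which forces r3c5 = 2.
Column 4 already has 5, which forces r4c4 = 4.
Cage c needs two cells with sum 5, leaving r1c2 = 4.
Cage c's pair has sum 5; hence r1c3 = 1.
Row 1 already has 3, which forces r1c4 = 2.
The two cells of cage d must have product 6, so r2c4 = 3.
Cage e needs two cells with difference 2, leaving r2c5 = 4.
Row 3 now contains 2; hence r3c1 = 3.
Column 4 already has 3, leaving r5c4 = 1.
1 is placed in row 5, which forces r5c5 = 5.
Row 1 already has 2, leaving r1c1 = 5.
The two cells of cage h must have sum 6; hence r2c1 = 1.
Cage g needs sum 12, which forces r4c1 = 2.
Column 5 already has 5, so r4c5 = 1.
Row 5 now contains 5, so r5c1 = 4.
Cage g has sum 12, leaving r5c2 = 3.
Cage b needs two cells with difference 1, leaving r5c3 = 2.
Cage i needs two cells with sum 7, so r2c2 = 2.
2 is placed in column 3, leaving r2c3 = 5.
Column 2 already has 3, so r4c2 = 5.
Cage a's pair has sum 8, so r4c3 = 3.
The full grid is 5 4 1 2 3 / 1 2 5 3 4 / 3 1 4 5 2 / 2 5 3 4 1 / 4 3 2 1 5.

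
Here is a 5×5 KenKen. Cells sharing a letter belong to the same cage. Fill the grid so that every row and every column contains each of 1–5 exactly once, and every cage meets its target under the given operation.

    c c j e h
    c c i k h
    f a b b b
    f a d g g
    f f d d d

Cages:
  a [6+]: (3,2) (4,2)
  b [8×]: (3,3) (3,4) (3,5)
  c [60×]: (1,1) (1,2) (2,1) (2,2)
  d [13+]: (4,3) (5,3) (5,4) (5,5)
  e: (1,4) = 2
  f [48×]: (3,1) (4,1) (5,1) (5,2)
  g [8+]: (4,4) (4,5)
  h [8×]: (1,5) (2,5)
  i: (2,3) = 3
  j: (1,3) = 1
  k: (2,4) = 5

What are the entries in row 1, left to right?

5 3 1 2 4

J is a freebie, leaving (1,3) = 1.
Cage e is a single given cell, leaving (1,4) = 2.
Row 1 now contains 2, which forces (1,5) = 4.
I is a freebie, leaving (2,3) = 3.
Cage k is given, leaving (2,4) = 5.
Column 5 now contains 4, leaving (2,5) = 2.
2 is placed in column 5; hence (3,5) = 1.
Column 4 now contains 5, which forces (4,4) = 3.
Row 4 already has 3, so (4,5) = 5.
Column 5 now contains 5; hence (5,5) = 3.
Cage f has product 48; hence (3,1) = 3.
Cage b has product 8, which forces (3,3) = 2.
Row 3 already has 1, leaving (3,4) = 4.
The 4 cells of cage d must have sum 13, leaving (4,3) = 4.
Column 3 now contains 2; hence (5,3) = 5.
Column 4 now contains 4, so (5,4) = 1.
Column 1 now contains 3, leaving (1,1) = 5.
The 4 cells of cage c must have product 60, leaving (1,2) = 3.
4 is placed in row 3, so (3,2) = 5.
4 is placed in row 4, which forces (4,1) = 2.
Cage a's pair has sum 6; hence (4,2) = 1.
1 is placed in row 5; hence (5,1) = 4.
Cage f needs product 48, leaving (5,2) = 2.
Column 1 already has 4; hence (2,1) = 1.
1 is placed in column 2, which forces (2,2) = 4.
The full grid is 5 3 1 2 4 / 1 4 3 5 2 / 3 5 2 4 1 / 2 1 4 3 5 / 4 2 5 1 3.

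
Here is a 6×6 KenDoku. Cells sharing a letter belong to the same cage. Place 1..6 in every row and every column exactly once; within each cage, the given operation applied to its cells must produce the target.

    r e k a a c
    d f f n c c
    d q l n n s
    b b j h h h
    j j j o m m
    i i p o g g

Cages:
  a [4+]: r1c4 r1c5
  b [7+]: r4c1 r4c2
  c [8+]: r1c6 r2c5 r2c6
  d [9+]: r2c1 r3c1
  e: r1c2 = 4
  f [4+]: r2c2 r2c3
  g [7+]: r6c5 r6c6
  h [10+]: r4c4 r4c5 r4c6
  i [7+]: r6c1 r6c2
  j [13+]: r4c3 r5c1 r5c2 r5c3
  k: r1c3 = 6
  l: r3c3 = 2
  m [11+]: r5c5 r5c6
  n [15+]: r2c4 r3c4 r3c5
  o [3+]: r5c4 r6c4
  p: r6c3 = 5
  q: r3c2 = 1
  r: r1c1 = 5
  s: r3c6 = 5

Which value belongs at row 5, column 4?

1

Cage r is given, leaving r1c1 = 5.
Cage e is a single given cell; hence r1c2 = 4.
Cage k is given, leaving r1c3 = 6.
Cage q is given, so r3c2 = 1.
Cage l is a single given cell, which forces r3c3 = 2.
Cage s is a single given cell, which forces r3c6 = 5.
5 is placed in column 6; hence r5c6 = 6.
Cage p is a single given cell, so r6c3 = 5.
1 is placed in column 2, which forces r2c2 = 3.
Cage f's pair has sum 4, which forces r2c3 = 1.
6 is placed in row 5, which forces r5c5 = 5.
Column 2 now contains 3, leaving r6c2 = 6.
The 3 cells of cage c must have sum 8, which forces r1c6 = 2.
Row 2 already has 3, which forces r2c1 = 6.
Row 2 already has 6, so r2c4 = 5.
Cage c needs sum 8, which forces r2c5 = 2.
The 3 cells of cage c must have sum 8; hence r2c6 = 4.
Cage d needs two cells with sum 9, which forces r3c1 = 3.
Cage b needs two cells with sum 7; hence r4c1 = 2.
Column 2 already has 6; hence r4c2 = 5.
Cage j has sum 13, leaving r4c3 = 4.
Cage j needs sum 13; hence r5c1 = 4.
Row 5 now contains 5, leaving r5c2 = 2.
Cage j has sum 13; hence r5c3 = 3.
2 is placed in row 5; hence r5c4 = 1.
Cage i needs two cells with sum 7, which forces r6c1 = 1.
1 is placed in column 4, which forces r6c4 = 2.
Column 6 already has 4; hence r6c6 = 3.
1 is placed in column 4, so r1c4 = 3.
Cage a's pair has sum 4, so r1c5 = 1.
Column 4 now contains 3, so r4c4 = 6.
6 is placed in row 4, leaving r4c5 = 3.
3 is placed in column 6, which forces r4c6 = 1.
Row 6 now contains 3, which forces r6c5 = 4.
Column 4 now contains 6; hence r3c4 = 4.
Column 5 already has 4; hence r3c5 = 6.
Completed grid: 5 4 6 3 1 2 / 6 3 1 5 2 4 / 3 1 2 4 6 5 / 2 5 4 6 3 1 / 4 2 3 1 5 6 / 1 6 5 2 4 3.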